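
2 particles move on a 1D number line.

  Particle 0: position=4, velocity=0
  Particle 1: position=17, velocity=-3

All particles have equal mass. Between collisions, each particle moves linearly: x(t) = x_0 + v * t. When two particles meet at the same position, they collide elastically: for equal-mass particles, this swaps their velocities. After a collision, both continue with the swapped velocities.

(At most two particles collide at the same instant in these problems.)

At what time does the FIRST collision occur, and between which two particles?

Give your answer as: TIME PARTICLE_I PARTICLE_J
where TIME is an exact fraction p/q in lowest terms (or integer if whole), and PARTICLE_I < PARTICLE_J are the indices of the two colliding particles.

Answer: 13/3 0 1

Derivation:
Pair (0,1): pos 4,17 vel 0,-3 -> gap=13, closing at 3/unit, collide at t=13/3
Earliest collision: t=13/3 between 0 and 1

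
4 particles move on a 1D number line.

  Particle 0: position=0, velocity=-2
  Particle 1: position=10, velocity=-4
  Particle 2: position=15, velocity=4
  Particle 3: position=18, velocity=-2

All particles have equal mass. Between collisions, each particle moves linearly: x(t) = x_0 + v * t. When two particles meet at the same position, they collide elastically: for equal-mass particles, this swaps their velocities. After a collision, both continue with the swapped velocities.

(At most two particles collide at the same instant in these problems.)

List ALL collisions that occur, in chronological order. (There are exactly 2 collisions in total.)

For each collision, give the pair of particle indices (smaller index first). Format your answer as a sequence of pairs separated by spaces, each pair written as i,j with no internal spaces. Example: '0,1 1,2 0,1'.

Collision at t=1/2: particles 2 and 3 swap velocities; positions: p0=-1 p1=8 p2=17 p3=17; velocities now: v0=-2 v1=-4 v2=-2 v3=4
Collision at t=5: particles 0 and 1 swap velocities; positions: p0=-10 p1=-10 p2=8 p3=35; velocities now: v0=-4 v1=-2 v2=-2 v3=4

Answer: 2,3 0,1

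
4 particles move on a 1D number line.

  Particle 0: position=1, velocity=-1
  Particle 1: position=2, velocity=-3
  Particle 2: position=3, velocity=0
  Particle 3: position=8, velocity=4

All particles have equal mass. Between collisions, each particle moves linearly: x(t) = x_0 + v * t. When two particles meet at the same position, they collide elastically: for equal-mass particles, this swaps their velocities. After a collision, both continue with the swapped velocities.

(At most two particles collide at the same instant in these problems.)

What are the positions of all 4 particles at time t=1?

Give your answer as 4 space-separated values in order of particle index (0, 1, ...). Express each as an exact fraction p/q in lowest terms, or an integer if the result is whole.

Collision at t=1/2: particles 0 and 1 swap velocities; positions: p0=1/2 p1=1/2 p2=3 p3=10; velocities now: v0=-3 v1=-1 v2=0 v3=4
Advance to t=1 (no further collisions before then); velocities: v0=-3 v1=-1 v2=0 v3=4; positions = -1 0 3 12

Answer: -1 0 3 12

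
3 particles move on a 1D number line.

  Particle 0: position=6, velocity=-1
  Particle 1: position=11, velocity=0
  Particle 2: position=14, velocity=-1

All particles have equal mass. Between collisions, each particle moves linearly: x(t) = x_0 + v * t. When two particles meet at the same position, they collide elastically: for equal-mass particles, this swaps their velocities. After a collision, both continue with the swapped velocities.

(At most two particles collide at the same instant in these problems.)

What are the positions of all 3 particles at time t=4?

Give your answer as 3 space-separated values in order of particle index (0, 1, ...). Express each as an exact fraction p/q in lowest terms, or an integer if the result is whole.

Answer: 2 10 11

Derivation:
Collision at t=3: particles 1 and 2 swap velocities; positions: p0=3 p1=11 p2=11; velocities now: v0=-1 v1=-1 v2=0
Advance to t=4 (no further collisions before then); velocities: v0=-1 v1=-1 v2=0; positions = 2 10 11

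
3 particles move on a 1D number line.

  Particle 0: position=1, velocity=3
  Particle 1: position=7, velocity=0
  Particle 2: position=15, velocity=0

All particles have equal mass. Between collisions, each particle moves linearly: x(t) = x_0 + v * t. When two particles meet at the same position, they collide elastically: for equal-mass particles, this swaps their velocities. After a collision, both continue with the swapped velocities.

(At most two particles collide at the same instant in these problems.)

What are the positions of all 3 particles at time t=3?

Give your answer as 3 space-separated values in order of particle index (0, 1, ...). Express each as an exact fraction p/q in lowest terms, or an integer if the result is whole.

Collision at t=2: particles 0 and 1 swap velocities; positions: p0=7 p1=7 p2=15; velocities now: v0=0 v1=3 v2=0
Advance to t=3 (no further collisions before then); velocities: v0=0 v1=3 v2=0; positions = 7 10 15

Answer: 7 10 15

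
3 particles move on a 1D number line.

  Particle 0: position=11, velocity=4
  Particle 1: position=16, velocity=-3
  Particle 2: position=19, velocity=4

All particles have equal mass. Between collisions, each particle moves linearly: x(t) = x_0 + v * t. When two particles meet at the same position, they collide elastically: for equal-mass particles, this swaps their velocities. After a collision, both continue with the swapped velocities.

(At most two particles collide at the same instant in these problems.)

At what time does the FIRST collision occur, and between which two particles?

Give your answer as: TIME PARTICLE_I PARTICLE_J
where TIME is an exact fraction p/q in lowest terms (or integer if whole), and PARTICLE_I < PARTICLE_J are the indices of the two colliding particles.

Pair (0,1): pos 11,16 vel 4,-3 -> gap=5, closing at 7/unit, collide at t=5/7
Pair (1,2): pos 16,19 vel -3,4 -> not approaching (rel speed -7 <= 0)
Earliest collision: t=5/7 between 0 and 1

Answer: 5/7 0 1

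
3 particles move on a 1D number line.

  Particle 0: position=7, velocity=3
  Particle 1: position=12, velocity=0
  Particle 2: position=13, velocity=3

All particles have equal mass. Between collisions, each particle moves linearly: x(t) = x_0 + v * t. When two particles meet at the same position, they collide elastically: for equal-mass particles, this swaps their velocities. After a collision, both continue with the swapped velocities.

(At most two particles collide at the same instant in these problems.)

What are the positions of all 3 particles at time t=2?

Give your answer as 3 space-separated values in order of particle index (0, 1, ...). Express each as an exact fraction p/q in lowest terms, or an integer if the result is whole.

Answer: 12 13 19

Derivation:
Collision at t=5/3: particles 0 and 1 swap velocities; positions: p0=12 p1=12 p2=18; velocities now: v0=0 v1=3 v2=3
Advance to t=2 (no further collisions before then); velocities: v0=0 v1=3 v2=3; positions = 12 13 19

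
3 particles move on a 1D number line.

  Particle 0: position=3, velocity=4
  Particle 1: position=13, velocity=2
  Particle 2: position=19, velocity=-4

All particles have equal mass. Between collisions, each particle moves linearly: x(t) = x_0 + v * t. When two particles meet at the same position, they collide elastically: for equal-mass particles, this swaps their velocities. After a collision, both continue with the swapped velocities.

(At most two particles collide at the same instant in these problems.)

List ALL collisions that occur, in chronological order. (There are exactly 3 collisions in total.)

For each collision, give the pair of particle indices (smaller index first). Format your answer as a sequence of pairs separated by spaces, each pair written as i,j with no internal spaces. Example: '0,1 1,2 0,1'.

Collision at t=1: particles 1 and 2 swap velocities; positions: p0=7 p1=15 p2=15; velocities now: v0=4 v1=-4 v2=2
Collision at t=2: particles 0 and 1 swap velocities; positions: p0=11 p1=11 p2=17; velocities now: v0=-4 v1=4 v2=2
Collision at t=5: particles 1 and 2 swap velocities; positions: p0=-1 p1=23 p2=23; velocities now: v0=-4 v1=2 v2=4

Answer: 1,2 0,1 1,2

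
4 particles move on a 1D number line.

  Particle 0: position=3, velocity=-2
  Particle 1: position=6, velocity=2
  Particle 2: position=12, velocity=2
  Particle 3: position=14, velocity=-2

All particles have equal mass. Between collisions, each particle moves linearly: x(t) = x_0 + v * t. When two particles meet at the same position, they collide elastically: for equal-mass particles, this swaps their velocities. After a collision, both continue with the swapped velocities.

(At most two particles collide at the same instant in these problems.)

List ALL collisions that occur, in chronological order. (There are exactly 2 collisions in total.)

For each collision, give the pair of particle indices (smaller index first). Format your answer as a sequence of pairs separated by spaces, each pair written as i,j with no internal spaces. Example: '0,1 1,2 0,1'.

Answer: 2,3 1,2

Derivation:
Collision at t=1/2: particles 2 and 3 swap velocities; positions: p0=2 p1=7 p2=13 p3=13; velocities now: v0=-2 v1=2 v2=-2 v3=2
Collision at t=2: particles 1 and 2 swap velocities; positions: p0=-1 p1=10 p2=10 p3=16; velocities now: v0=-2 v1=-2 v2=2 v3=2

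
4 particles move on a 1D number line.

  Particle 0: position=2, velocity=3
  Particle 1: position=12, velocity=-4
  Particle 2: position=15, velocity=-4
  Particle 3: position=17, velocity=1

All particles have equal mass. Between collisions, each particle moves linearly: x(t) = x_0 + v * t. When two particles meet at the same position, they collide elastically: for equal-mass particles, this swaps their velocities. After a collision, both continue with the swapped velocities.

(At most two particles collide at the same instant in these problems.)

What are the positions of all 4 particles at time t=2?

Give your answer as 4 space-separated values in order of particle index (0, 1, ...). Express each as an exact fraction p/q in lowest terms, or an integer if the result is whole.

Answer: 4 7 8 19

Derivation:
Collision at t=10/7: particles 0 and 1 swap velocities; positions: p0=44/7 p1=44/7 p2=65/7 p3=129/7; velocities now: v0=-4 v1=3 v2=-4 v3=1
Collision at t=13/7: particles 1 and 2 swap velocities; positions: p0=32/7 p1=53/7 p2=53/7 p3=132/7; velocities now: v0=-4 v1=-4 v2=3 v3=1
Advance to t=2 (no further collisions before then); velocities: v0=-4 v1=-4 v2=3 v3=1; positions = 4 7 8 19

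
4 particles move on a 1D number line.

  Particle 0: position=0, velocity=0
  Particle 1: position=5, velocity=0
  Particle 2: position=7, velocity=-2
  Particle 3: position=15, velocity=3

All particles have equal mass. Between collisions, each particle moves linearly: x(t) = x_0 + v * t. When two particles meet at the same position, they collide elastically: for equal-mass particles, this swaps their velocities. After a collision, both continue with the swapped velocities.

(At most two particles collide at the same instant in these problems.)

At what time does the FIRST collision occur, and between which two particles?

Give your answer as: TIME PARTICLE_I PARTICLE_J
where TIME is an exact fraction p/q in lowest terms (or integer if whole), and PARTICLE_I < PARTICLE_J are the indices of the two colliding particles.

Answer: 1 1 2

Derivation:
Pair (0,1): pos 0,5 vel 0,0 -> not approaching (rel speed 0 <= 0)
Pair (1,2): pos 5,7 vel 0,-2 -> gap=2, closing at 2/unit, collide at t=1
Pair (2,3): pos 7,15 vel -2,3 -> not approaching (rel speed -5 <= 0)
Earliest collision: t=1 between 1 and 2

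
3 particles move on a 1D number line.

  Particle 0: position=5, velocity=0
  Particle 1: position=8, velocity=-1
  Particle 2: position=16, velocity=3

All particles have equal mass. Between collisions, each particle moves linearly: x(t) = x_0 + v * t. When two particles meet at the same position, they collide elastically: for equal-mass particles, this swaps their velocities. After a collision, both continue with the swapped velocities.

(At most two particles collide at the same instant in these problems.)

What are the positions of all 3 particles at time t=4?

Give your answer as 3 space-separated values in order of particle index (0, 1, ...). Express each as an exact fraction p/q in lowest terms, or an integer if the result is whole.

Collision at t=3: particles 0 and 1 swap velocities; positions: p0=5 p1=5 p2=25; velocities now: v0=-1 v1=0 v2=3
Advance to t=4 (no further collisions before then); velocities: v0=-1 v1=0 v2=3; positions = 4 5 28

Answer: 4 5 28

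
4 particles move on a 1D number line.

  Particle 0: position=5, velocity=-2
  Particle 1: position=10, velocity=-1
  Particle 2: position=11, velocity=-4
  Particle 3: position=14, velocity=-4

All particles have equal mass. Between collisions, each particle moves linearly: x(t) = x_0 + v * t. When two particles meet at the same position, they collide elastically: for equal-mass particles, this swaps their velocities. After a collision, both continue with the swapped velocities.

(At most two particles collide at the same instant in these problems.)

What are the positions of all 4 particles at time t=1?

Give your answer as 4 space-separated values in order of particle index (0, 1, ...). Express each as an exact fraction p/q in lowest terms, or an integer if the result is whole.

Answer: 3 7 9 10

Derivation:
Collision at t=1/3: particles 1 and 2 swap velocities; positions: p0=13/3 p1=29/3 p2=29/3 p3=38/3; velocities now: v0=-2 v1=-4 v2=-1 v3=-4
Advance to t=1 (no further collisions before then); velocities: v0=-2 v1=-4 v2=-1 v3=-4; positions = 3 7 9 10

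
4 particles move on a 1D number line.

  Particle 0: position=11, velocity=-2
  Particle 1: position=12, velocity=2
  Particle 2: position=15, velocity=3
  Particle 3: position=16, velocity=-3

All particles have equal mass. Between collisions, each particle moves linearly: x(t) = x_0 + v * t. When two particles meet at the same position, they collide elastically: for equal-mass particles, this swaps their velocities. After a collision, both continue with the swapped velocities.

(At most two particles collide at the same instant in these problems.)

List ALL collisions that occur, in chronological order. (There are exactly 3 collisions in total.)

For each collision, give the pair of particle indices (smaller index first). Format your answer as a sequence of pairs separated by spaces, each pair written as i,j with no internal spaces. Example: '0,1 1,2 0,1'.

Answer: 2,3 1,2 0,1

Derivation:
Collision at t=1/6: particles 2 and 3 swap velocities; positions: p0=32/3 p1=37/3 p2=31/2 p3=31/2; velocities now: v0=-2 v1=2 v2=-3 v3=3
Collision at t=4/5: particles 1 and 2 swap velocities; positions: p0=47/5 p1=68/5 p2=68/5 p3=87/5; velocities now: v0=-2 v1=-3 v2=2 v3=3
Collision at t=5: particles 0 and 1 swap velocities; positions: p0=1 p1=1 p2=22 p3=30; velocities now: v0=-3 v1=-2 v2=2 v3=3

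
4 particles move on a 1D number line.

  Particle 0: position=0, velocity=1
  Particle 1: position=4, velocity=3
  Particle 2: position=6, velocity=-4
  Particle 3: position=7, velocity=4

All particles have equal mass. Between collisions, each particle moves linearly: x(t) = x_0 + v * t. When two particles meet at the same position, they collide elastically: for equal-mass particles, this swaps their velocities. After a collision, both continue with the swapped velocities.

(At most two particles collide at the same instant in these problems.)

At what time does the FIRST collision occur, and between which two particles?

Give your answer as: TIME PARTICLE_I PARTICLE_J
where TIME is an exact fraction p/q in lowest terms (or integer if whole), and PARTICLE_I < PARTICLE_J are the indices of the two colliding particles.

Answer: 2/7 1 2

Derivation:
Pair (0,1): pos 0,4 vel 1,3 -> not approaching (rel speed -2 <= 0)
Pair (1,2): pos 4,6 vel 3,-4 -> gap=2, closing at 7/unit, collide at t=2/7
Pair (2,3): pos 6,7 vel -4,4 -> not approaching (rel speed -8 <= 0)
Earliest collision: t=2/7 between 1 and 2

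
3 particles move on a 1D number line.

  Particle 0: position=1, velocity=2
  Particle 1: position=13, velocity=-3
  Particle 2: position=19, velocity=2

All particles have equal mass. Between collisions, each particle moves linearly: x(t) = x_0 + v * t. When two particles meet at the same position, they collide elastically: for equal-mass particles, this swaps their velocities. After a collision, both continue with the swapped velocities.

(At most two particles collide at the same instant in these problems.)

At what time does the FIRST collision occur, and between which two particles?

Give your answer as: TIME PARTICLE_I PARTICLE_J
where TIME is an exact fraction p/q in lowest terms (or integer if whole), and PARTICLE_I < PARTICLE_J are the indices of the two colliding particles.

Pair (0,1): pos 1,13 vel 2,-3 -> gap=12, closing at 5/unit, collide at t=12/5
Pair (1,2): pos 13,19 vel -3,2 -> not approaching (rel speed -5 <= 0)
Earliest collision: t=12/5 between 0 and 1

Answer: 12/5 0 1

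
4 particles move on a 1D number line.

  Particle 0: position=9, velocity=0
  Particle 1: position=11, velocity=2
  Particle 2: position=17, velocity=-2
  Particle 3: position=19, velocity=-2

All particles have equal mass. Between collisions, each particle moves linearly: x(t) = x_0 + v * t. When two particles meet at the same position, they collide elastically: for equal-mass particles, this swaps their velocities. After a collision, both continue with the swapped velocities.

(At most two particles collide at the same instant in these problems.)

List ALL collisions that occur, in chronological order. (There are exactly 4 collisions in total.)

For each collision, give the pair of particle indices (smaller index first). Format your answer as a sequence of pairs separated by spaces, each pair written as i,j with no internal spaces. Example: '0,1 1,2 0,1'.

Collision at t=3/2: particles 1 and 2 swap velocities; positions: p0=9 p1=14 p2=14 p3=16; velocities now: v0=0 v1=-2 v2=2 v3=-2
Collision at t=2: particles 2 and 3 swap velocities; positions: p0=9 p1=13 p2=15 p3=15; velocities now: v0=0 v1=-2 v2=-2 v3=2
Collision at t=4: particles 0 and 1 swap velocities; positions: p0=9 p1=9 p2=11 p3=19; velocities now: v0=-2 v1=0 v2=-2 v3=2
Collision at t=5: particles 1 and 2 swap velocities; positions: p0=7 p1=9 p2=9 p3=21; velocities now: v0=-2 v1=-2 v2=0 v3=2

Answer: 1,2 2,3 0,1 1,2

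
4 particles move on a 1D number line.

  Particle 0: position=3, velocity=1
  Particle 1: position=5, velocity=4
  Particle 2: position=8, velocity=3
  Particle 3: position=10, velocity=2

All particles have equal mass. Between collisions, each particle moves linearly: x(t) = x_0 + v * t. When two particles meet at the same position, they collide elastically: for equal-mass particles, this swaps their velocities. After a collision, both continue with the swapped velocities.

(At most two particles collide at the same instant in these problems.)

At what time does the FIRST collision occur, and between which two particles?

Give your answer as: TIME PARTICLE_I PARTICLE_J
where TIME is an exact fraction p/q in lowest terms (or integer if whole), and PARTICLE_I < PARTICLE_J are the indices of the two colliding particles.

Pair (0,1): pos 3,5 vel 1,4 -> not approaching (rel speed -3 <= 0)
Pair (1,2): pos 5,8 vel 4,3 -> gap=3, closing at 1/unit, collide at t=3
Pair (2,3): pos 8,10 vel 3,2 -> gap=2, closing at 1/unit, collide at t=2
Earliest collision: t=2 between 2 and 3

Answer: 2 2 3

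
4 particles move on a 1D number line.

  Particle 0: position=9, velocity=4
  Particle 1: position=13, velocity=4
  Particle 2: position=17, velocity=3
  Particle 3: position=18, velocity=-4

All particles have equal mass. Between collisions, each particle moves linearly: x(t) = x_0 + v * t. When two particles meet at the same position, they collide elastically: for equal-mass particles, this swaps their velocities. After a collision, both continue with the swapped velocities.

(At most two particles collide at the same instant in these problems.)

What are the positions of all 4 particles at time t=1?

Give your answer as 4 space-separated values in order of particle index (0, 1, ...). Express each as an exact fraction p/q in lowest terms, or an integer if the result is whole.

Answer: 13 14 17 20

Derivation:
Collision at t=1/7: particles 2 and 3 swap velocities; positions: p0=67/7 p1=95/7 p2=122/7 p3=122/7; velocities now: v0=4 v1=4 v2=-4 v3=3
Collision at t=5/8: particles 1 and 2 swap velocities; positions: p0=23/2 p1=31/2 p2=31/2 p3=151/8; velocities now: v0=4 v1=-4 v2=4 v3=3
Advance to t=1 (no further collisions before then); velocities: v0=4 v1=-4 v2=4 v3=3; positions = 13 14 17 20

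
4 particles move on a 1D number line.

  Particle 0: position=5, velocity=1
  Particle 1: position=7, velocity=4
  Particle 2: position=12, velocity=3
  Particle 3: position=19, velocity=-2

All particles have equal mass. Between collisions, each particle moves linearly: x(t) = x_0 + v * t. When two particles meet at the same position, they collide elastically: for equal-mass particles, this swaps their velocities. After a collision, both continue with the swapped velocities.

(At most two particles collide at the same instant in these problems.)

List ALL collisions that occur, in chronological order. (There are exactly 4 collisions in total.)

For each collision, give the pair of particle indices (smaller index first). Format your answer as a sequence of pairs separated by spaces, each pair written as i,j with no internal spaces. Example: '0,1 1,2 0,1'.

Collision at t=7/5: particles 2 and 3 swap velocities; positions: p0=32/5 p1=63/5 p2=81/5 p3=81/5; velocities now: v0=1 v1=4 v2=-2 v3=3
Collision at t=2: particles 1 and 2 swap velocities; positions: p0=7 p1=15 p2=15 p3=18; velocities now: v0=1 v1=-2 v2=4 v3=3
Collision at t=14/3: particles 0 and 1 swap velocities; positions: p0=29/3 p1=29/3 p2=77/3 p3=26; velocities now: v0=-2 v1=1 v2=4 v3=3
Collision at t=5: particles 2 and 3 swap velocities; positions: p0=9 p1=10 p2=27 p3=27; velocities now: v0=-2 v1=1 v2=3 v3=4

Answer: 2,3 1,2 0,1 2,3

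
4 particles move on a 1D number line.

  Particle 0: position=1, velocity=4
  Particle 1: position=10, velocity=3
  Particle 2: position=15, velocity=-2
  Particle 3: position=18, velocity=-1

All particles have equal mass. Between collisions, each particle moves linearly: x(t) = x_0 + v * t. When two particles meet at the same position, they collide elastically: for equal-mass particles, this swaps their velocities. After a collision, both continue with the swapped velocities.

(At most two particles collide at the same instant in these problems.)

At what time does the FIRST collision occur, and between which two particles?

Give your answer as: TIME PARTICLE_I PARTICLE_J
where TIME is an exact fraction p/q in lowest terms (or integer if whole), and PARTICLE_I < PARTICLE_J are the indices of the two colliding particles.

Pair (0,1): pos 1,10 vel 4,3 -> gap=9, closing at 1/unit, collide at t=9
Pair (1,2): pos 10,15 vel 3,-2 -> gap=5, closing at 5/unit, collide at t=1
Pair (2,3): pos 15,18 vel -2,-1 -> not approaching (rel speed -1 <= 0)
Earliest collision: t=1 between 1 and 2

Answer: 1 1 2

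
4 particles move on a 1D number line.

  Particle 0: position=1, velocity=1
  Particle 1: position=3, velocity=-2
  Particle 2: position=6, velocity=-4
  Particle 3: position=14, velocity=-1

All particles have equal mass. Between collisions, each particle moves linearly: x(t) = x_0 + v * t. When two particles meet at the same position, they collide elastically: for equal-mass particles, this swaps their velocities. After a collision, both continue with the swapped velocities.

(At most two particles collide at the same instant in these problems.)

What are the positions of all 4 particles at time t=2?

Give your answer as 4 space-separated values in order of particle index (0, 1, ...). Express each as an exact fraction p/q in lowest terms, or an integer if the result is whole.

Collision at t=2/3: particles 0 and 1 swap velocities; positions: p0=5/3 p1=5/3 p2=10/3 p3=40/3; velocities now: v0=-2 v1=1 v2=-4 v3=-1
Collision at t=1: particles 1 and 2 swap velocities; positions: p0=1 p1=2 p2=2 p3=13; velocities now: v0=-2 v1=-4 v2=1 v3=-1
Collision at t=3/2: particles 0 and 1 swap velocities; positions: p0=0 p1=0 p2=5/2 p3=25/2; velocities now: v0=-4 v1=-2 v2=1 v3=-1
Advance to t=2 (no further collisions before then); velocities: v0=-4 v1=-2 v2=1 v3=-1; positions = -2 -1 3 12

Answer: -2 -1 3 12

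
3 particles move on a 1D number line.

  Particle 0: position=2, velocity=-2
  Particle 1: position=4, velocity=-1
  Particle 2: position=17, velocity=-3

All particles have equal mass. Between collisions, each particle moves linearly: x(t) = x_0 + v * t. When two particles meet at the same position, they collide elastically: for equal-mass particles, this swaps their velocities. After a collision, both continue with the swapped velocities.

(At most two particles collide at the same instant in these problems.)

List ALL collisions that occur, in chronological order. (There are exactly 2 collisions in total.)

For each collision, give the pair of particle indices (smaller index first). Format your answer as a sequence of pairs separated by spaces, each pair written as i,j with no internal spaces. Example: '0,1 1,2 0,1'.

Collision at t=13/2: particles 1 and 2 swap velocities; positions: p0=-11 p1=-5/2 p2=-5/2; velocities now: v0=-2 v1=-3 v2=-1
Collision at t=15: particles 0 and 1 swap velocities; positions: p0=-28 p1=-28 p2=-11; velocities now: v0=-3 v1=-2 v2=-1

Answer: 1,2 0,1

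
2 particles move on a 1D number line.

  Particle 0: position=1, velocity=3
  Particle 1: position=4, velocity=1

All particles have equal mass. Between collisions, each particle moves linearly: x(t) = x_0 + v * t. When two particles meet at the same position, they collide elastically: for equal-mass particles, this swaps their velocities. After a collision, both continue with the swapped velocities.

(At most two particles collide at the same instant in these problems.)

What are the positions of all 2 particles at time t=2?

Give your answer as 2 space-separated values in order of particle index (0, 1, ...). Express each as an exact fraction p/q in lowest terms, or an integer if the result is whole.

Answer: 6 7

Derivation:
Collision at t=3/2: particles 0 and 1 swap velocities; positions: p0=11/2 p1=11/2; velocities now: v0=1 v1=3
Advance to t=2 (no further collisions before then); velocities: v0=1 v1=3; positions = 6 7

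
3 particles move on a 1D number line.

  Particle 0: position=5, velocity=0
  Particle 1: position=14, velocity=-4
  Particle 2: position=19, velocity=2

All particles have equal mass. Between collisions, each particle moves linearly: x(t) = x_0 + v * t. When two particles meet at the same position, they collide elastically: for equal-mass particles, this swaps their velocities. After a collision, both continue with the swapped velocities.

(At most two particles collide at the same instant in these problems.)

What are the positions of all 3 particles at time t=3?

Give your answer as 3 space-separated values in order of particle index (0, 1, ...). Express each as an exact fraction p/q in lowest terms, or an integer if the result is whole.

Collision at t=9/4: particles 0 and 1 swap velocities; positions: p0=5 p1=5 p2=47/2; velocities now: v0=-4 v1=0 v2=2
Advance to t=3 (no further collisions before then); velocities: v0=-4 v1=0 v2=2; positions = 2 5 25

Answer: 2 5 25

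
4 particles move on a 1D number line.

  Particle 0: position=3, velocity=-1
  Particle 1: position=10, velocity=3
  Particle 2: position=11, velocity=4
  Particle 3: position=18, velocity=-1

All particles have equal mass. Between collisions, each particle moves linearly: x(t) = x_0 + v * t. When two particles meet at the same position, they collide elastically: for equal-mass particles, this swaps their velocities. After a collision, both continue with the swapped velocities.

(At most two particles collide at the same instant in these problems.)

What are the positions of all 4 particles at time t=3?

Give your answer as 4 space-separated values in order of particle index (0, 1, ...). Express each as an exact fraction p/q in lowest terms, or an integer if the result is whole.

Answer: 0 15 19 23

Derivation:
Collision at t=7/5: particles 2 and 3 swap velocities; positions: p0=8/5 p1=71/5 p2=83/5 p3=83/5; velocities now: v0=-1 v1=3 v2=-1 v3=4
Collision at t=2: particles 1 and 2 swap velocities; positions: p0=1 p1=16 p2=16 p3=19; velocities now: v0=-1 v1=-1 v2=3 v3=4
Advance to t=3 (no further collisions before then); velocities: v0=-1 v1=-1 v2=3 v3=4; positions = 0 15 19 23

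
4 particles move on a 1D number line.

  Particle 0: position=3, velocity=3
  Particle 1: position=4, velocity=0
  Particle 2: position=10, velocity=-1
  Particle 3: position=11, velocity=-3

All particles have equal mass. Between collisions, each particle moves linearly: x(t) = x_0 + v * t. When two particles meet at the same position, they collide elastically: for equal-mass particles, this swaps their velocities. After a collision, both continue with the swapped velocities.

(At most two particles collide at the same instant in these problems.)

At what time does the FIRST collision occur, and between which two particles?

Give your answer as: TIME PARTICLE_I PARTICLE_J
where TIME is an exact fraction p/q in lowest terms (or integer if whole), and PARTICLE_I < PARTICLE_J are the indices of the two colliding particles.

Answer: 1/3 0 1

Derivation:
Pair (0,1): pos 3,4 vel 3,0 -> gap=1, closing at 3/unit, collide at t=1/3
Pair (1,2): pos 4,10 vel 0,-1 -> gap=6, closing at 1/unit, collide at t=6
Pair (2,3): pos 10,11 vel -1,-3 -> gap=1, closing at 2/unit, collide at t=1/2
Earliest collision: t=1/3 between 0 and 1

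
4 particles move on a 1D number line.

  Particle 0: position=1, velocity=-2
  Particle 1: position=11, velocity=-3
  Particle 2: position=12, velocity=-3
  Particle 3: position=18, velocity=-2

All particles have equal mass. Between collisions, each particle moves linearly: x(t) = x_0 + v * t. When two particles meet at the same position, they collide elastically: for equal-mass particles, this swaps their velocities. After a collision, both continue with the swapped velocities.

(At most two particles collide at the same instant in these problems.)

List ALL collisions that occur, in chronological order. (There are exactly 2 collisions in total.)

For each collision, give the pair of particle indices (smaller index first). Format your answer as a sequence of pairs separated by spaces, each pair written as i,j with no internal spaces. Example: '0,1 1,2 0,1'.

Answer: 0,1 1,2

Derivation:
Collision at t=10: particles 0 and 1 swap velocities; positions: p0=-19 p1=-19 p2=-18 p3=-2; velocities now: v0=-3 v1=-2 v2=-3 v3=-2
Collision at t=11: particles 1 and 2 swap velocities; positions: p0=-22 p1=-21 p2=-21 p3=-4; velocities now: v0=-3 v1=-3 v2=-2 v3=-2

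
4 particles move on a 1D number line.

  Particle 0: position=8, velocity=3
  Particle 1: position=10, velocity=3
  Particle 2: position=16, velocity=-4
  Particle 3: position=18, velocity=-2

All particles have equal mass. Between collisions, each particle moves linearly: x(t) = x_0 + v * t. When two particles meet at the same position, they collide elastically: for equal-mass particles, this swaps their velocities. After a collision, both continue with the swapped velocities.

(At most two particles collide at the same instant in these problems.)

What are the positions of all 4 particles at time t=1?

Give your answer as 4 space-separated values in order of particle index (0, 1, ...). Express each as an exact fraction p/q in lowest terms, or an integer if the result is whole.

Collision at t=6/7: particles 1 and 2 swap velocities; positions: p0=74/7 p1=88/7 p2=88/7 p3=114/7; velocities now: v0=3 v1=-4 v2=3 v3=-2
Advance to t=1 (no further collisions before then); velocities: v0=3 v1=-4 v2=3 v3=-2; positions = 11 12 13 16

Answer: 11 12 13 16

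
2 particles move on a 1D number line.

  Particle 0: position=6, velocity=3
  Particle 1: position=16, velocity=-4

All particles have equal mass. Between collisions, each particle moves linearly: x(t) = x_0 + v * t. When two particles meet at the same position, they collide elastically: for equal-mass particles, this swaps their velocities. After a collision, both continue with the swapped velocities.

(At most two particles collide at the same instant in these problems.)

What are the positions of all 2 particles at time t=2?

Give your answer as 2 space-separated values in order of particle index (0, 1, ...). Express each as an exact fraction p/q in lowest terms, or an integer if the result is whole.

Collision at t=10/7: particles 0 and 1 swap velocities; positions: p0=72/7 p1=72/7; velocities now: v0=-4 v1=3
Advance to t=2 (no further collisions before then); velocities: v0=-4 v1=3; positions = 8 12

Answer: 8 12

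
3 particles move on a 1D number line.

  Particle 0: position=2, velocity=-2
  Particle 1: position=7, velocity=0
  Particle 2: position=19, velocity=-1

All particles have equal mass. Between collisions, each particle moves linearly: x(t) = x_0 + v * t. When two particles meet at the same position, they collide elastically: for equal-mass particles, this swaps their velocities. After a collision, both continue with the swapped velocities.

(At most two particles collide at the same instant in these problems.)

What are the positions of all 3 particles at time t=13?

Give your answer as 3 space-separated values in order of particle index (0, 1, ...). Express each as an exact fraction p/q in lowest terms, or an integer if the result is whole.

Answer: -24 6 7

Derivation:
Collision at t=12: particles 1 and 2 swap velocities; positions: p0=-22 p1=7 p2=7; velocities now: v0=-2 v1=-1 v2=0
Advance to t=13 (no further collisions before then); velocities: v0=-2 v1=-1 v2=0; positions = -24 6 7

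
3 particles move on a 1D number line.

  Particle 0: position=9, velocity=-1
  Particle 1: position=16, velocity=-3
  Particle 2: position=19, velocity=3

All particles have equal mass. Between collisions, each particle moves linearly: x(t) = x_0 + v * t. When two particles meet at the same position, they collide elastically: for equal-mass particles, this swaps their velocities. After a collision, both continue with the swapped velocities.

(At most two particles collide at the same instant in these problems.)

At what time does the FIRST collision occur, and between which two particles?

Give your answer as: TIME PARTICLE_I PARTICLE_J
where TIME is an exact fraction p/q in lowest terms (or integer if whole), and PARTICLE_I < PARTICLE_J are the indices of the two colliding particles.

Pair (0,1): pos 9,16 vel -1,-3 -> gap=7, closing at 2/unit, collide at t=7/2
Pair (1,2): pos 16,19 vel -3,3 -> not approaching (rel speed -6 <= 0)
Earliest collision: t=7/2 between 0 and 1

Answer: 7/2 0 1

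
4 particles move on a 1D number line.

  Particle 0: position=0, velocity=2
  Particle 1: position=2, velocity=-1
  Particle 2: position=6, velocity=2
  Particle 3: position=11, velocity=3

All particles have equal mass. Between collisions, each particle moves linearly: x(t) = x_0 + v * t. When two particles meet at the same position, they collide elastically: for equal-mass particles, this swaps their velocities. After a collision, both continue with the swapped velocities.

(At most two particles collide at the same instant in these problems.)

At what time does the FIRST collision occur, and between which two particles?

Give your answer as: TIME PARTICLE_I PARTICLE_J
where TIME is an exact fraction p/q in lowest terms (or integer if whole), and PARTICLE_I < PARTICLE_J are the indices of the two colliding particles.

Answer: 2/3 0 1

Derivation:
Pair (0,1): pos 0,2 vel 2,-1 -> gap=2, closing at 3/unit, collide at t=2/3
Pair (1,2): pos 2,6 vel -1,2 -> not approaching (rel speed -3 <= 0)
Pair (2,3): pos 6,11 vel 2,3 -> not approaching (rel speed -1 <= 0)
Earliest collision: t=2/3 between 0 and 1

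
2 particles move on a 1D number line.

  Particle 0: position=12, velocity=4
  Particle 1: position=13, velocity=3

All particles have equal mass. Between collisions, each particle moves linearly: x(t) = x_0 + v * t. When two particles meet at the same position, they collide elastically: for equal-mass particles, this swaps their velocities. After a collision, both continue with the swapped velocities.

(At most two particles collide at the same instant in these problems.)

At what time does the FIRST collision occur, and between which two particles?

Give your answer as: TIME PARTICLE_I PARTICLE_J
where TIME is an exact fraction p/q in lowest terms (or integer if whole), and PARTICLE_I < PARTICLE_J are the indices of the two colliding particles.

Pair (0,1): pos 12,13 vel 4,3 -> gap=1, closing at 1/unit, collide at t=1
Earliest collision: t=1 between 0 and 1

Answer: 1 0 1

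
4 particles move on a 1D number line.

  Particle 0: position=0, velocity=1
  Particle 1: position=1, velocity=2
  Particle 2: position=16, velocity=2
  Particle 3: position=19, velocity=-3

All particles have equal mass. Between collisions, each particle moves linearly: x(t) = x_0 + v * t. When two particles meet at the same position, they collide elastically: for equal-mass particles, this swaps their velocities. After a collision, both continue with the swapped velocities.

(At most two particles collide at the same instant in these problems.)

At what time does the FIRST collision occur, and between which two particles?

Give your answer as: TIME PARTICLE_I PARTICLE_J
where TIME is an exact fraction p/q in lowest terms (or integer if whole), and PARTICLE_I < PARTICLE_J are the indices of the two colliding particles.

Pair (0,1): pos 0,1 vel 1,2 -> not approaching (rel speed -1 <= 0)
Pair (1,2): pos 1,16 vel 2,2 -> not approaching (rel speed 0 <= 0)
Pair (2,3): pos 16,19 vel 2,-3 -> gap=3, closing at 5/unit, collide at t=3/5
Earliest collision: t=3/5 between 2 and 3

Answer: 3/5 2 3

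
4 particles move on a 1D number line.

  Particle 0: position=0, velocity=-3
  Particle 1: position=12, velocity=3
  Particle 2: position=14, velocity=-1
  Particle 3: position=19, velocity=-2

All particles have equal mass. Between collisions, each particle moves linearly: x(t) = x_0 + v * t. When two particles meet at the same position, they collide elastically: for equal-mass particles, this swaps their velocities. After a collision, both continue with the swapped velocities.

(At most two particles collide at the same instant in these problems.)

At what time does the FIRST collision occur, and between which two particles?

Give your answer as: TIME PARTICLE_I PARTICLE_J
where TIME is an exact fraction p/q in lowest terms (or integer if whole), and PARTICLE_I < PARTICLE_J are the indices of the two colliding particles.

Answer: 1/2 1 2

Derivation:
Pair (0,1): pos 0,12 vel -3,3 -> not approaching (rel speed -6 <= 0)
Pair (1,2): pos 12,14 vel 3,-1 -> gap=2, closing at 4/unit, collide at t=1/2
Pair (2,3): pos 14,19 vel -1,-2 -> gap=5, closing at 1/unit, collide at t=5
Earliest collision: t=1/2 between 1 and 2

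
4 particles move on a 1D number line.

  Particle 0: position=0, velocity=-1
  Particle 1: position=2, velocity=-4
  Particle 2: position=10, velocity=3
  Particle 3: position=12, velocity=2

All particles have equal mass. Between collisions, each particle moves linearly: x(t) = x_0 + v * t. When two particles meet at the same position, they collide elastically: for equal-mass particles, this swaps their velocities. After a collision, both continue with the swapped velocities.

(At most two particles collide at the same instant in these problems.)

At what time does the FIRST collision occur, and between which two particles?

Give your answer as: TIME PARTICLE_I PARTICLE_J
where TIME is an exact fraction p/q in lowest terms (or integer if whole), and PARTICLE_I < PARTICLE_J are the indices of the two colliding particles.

Pair (0,1): pos 0,2 vel -1,-4 -> gap=2, closing at 3/unit, collide at t=2/3
Pair (1,2): pos 2,10 vel -4,3 -> not approaching (rel speed -7 <= 0)
Pair (2,3): pos 10,12 vel 3,2 -> gap=2, closing at 1/unit, collide at t=2
Earliest collision: t=2/3 between 0 and 1

Answer: 2/3 0 1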